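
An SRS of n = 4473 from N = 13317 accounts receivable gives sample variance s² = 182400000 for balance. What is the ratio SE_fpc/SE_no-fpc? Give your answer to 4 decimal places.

f = n/N = 4473/13317 = 0.33588646.
SE_no-fpc = √(s²/n) = 201.93564; SE_fpc = √((1−f)s²/n) = 164.56373.
Ratio = √(1−f) = 0.81493162.

0.8149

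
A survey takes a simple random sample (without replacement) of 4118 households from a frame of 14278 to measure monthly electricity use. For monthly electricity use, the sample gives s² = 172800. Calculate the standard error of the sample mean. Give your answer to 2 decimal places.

Under SRS without replacement, Var(ȳ) = (1 − f)·s²/n with f = n/N = 4118/14278 = 0.28841574.
Var(ȳ) = (1 − 0.28841574)·172800/4118 = 0.71158426·41.962118 = 29.859582.
SE(ȳ) = √(29.859582) = 5.46.

5.46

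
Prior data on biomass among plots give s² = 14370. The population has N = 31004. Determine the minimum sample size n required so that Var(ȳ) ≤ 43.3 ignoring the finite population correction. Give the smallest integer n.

332

Without fpc, n₀ = s²/D = 14370/43.3 = 331.8707.
Rounding up, n = 332.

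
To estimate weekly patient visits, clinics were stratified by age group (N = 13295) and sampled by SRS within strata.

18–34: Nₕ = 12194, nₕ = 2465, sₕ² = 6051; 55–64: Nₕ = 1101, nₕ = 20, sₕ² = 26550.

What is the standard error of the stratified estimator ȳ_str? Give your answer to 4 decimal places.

3.2536

Var(ȳ_str) = Σₕ Wₕ²(1 − fₕ)sₕ²/nₕ with Wₕ = Nₕ/N, N = 13295.
18–34: Wₕ = 0.91718691; term = 0.91718691²·(1 − 0.20214860)·6051/2465 = 1.6475854.
55–64: Wₕ = 0.08281309; term = 0.08281309²·(1 − 0.01816530)·26550/20 = 8.9386279.
Sum = 10.586213.
SE = √(10.586213) = 3.2536.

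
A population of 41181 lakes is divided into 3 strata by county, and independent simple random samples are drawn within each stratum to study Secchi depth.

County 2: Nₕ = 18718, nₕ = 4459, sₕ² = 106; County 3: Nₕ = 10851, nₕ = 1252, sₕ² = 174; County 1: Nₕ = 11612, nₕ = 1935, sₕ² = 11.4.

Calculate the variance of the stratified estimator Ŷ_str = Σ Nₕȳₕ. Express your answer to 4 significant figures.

2.148 × 10^7

Var(Ŷ_str) = Σₕ Nₕ²(1 − fₕ)sₕ²/nₕ.
County 2: 18718²·(1 − 4459/18718)·106/4459 = 6.3447849 × 10^6.
County 3: 10851²·(1 − 1252/10851)·174/1252 = 1.4475737 × 10^7.
County 1: 11612²·(1 − 1935/11612)·11.4/1935 = 662020.82.
Sum = 2.1482543 × 10^7.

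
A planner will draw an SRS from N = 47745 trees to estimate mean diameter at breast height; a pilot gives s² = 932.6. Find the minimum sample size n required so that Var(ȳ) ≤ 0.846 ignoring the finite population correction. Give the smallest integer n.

Without fpc, n₀ = s²/D = 932.6/0.846 = 1102.3641.
Rounding up, n = 1103.

1103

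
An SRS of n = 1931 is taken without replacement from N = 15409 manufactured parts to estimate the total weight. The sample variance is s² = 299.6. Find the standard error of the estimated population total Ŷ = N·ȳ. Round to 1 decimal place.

Var(Ŷ) = N²·Var(ȳ) = N²·(1 − n/N)·s²/n.
f = 1931/15409 = 0.12531637; Var(ȳ) = 0.87468363·299.6/1931 = 0.13570959.
Var(Ŷ) = 15409² · 0.13570959 = 3.2222516 × 10^7.
SE(Ŷ) = √(3.2222516 × 10^7) = 5676.5.

5676.5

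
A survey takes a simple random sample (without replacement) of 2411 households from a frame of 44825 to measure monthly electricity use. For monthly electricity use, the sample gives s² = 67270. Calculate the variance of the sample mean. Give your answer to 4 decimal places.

Under SRS without replacement, Var(ȳ) = (1 − f)·s²/n with f = n/N = 2411/44825 = 0.05378695.
Var(ȳ) = (1 − 0.05378695)·67270/2411 = 0.94621305·27.901286 = 26.400561.

26.4006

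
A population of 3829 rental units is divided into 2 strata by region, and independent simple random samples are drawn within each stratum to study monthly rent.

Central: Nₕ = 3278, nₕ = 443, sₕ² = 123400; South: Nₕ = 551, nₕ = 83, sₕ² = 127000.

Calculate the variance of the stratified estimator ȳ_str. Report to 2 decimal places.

Var(ȳ_str) = Σₕ Wₕ²(1 − fₕ)sₕ²/nₕ with Wₕ = Nₕ/N, N = 3829.
Central: Wₕ = 0.85609820; term = 0.85609820²·(1 − 0.13514338)·123400/443 = 176.56423.
South: Wₕ = 0.14390180; term = 0.14390180²·(1 − 0.15063521)·127000/83 = 26.912395.
Sum = 203.47663.

203.48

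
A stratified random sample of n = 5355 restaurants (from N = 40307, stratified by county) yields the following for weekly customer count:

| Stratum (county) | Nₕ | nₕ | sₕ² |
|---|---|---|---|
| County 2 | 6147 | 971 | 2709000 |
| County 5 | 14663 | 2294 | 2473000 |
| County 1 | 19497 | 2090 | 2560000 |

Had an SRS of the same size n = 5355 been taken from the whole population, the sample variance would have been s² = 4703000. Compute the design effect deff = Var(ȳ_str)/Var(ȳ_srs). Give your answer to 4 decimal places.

Var(ȳ_str) = Σ Wₕ²(1−fₕ)sₕ²/nₕ with Wₕ = Nₕ/40307:
  County 2: (6147/40307)²·(1−971/6147)·2709000/971 = 54.636932
  County 5: (14663/40307)²·(1−2294/14663)·2473000/2294 = 120.34476
  County 1: (19497/40307)²·(1−2090/19497)·2560000/2090 = 255.87299
  → Var(ȳ_str) = 430.85468.
Var(ȳ_srs) = (1 − 5355/40307)·4703000/5355 = 761.56515.
deff = 430.85468 / 761.56515 = 0.5657.

0.5657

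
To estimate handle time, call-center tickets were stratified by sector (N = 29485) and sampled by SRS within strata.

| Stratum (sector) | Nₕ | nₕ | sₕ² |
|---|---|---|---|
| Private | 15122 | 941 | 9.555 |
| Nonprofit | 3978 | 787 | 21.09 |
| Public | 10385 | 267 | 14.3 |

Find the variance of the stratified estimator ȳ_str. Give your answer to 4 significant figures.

Var(ȳ_str) = Σₕ Wₕ²(1 − fₕ)sₕ²/nₕ with Wₕ = Nₕ/N, N = 29485.
Private: Wₕ = 0.51287095; term = 0.51287095²·(1 − 0.06222722)·9.555/941 = 0.0025046953.
Nonprofit: Wₕ = 0.13491606; term = 0.13491606²·(1 − 0.19783811)·21.09/787 = 3.9128317 × 10^-4.
Public: Wₕ = 0.35221299; term = 0.35221299²·(1 − 0.02571016)·14.3/267 = 0.0064732695.
Sum = 0.009369248.

0.009369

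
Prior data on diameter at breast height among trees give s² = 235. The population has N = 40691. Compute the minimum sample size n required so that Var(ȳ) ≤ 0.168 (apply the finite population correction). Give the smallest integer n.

1353

Without fpc, n₀ = s²/D = 235/0.168 = 1398.8095.
With fpc, (1 − n/N)·s²/n ≤ D requires n ≥ n₀/(1 + n₀/N) = 1398.8095/(1 + 1398.8095/40691) = 1352.3216.
Rounding up, n = 1353.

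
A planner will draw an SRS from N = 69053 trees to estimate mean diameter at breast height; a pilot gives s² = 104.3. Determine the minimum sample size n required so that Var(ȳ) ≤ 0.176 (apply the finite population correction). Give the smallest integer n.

588

Without fpc, n₀ = s²/D = 104.3/0.176 = 592.6136.
With fpc, (1 − n/N)·s²/n ≤ D requires n ≥ n₀/(1 + n₀/N) = 592.6136/(1 + 592.6136/69053) = 587.5711.
Rounding up, n = 588.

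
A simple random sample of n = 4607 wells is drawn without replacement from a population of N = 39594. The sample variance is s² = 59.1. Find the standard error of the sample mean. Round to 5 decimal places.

Under SRS without replacement, Var(ȳ) = (1 − f)·s²/n with f = n/N = 4607/39594 = 0.11635601.
Var(ȳ) = (1 − 0.11635601)·59.1/4607 = 0.88364399·0.012828305 = 0.011335654.
SE(ȳ) = √(0.011335654) = 0.10647.

0.10647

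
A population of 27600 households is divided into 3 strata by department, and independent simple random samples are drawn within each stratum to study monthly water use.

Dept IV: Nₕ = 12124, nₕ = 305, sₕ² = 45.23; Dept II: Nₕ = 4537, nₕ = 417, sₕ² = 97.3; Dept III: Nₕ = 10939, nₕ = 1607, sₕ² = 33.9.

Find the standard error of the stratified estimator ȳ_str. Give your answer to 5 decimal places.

Var(ȳ_str) = Σₕ Wₕ²(1 − fₕ)sₕ²/nₕ with Wₕ = Nₕ/N, N = 27600.
Dept IV: Wₕ = 0.43927536; term = 0.43927536²·(1 − 0.02515671)·45.23/305 = 0.02789557.
Dept II: Wₕ = 0.16438406; term = 0.16438406²·(1 − 0.09191095)·97.3/417 = 0.0057256476.
Dept III: Wₕ = 0.39634058; term = 0.39634058²·(1 − 0.14690557)·33.9/1607 = 0.0028269492.
Sum = 0.036448167.
SE = √(0.036448167) = 0.19091.

0.19091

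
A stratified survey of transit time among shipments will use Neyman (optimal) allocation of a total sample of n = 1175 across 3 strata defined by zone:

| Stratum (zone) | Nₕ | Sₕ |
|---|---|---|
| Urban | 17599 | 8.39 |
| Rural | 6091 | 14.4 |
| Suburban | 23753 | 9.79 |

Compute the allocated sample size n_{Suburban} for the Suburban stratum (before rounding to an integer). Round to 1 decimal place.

Neyman allocation: nₕ = n·NₕSₕ / Σⱼ NⱼSⱼ.
Σ NⱼSⱼ = 17599·8.39 + 6091·14.4 + 23753·9.79 = 467907.88.
n_{Suburban} = 1175·23753·9.79 / 467907.88 = 584.0.

584.0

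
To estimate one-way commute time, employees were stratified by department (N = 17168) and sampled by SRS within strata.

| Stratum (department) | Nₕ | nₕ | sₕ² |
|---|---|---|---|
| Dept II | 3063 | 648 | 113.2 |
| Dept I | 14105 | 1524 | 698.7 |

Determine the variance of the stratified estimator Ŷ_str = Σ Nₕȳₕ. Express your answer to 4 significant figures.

8.265 × 10^7

Var(Ŷ_str) = Σₕ Nₕ²(1 − fₕ)sₕ²/nₕ.
Dept II: 3063²·(1 − 648/3063)·113.2/648 = 1.2922173 × 10^6.
Dept I: 14105²·(1 − 1524/14105)·698.7/1524 = 8.1356832 × 10^7.
Sum = 8.2649049 × 10^7.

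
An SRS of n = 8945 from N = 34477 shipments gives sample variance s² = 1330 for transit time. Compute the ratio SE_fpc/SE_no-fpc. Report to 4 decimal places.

0.8606

f = n/N = 8945/34477 = 0.25944833.
SE_no-fpc = √(s²/n) = 0.38559878; SE_fpc = √((1−f)s²/n) = 0.33182823.
Ratio = √(1−f) = 0.86055312.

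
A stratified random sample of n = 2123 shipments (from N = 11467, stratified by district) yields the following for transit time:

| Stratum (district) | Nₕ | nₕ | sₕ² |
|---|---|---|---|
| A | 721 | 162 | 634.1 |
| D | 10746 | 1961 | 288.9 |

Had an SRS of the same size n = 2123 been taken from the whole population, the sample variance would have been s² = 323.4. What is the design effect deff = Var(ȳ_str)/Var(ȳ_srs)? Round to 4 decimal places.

0.9487

Var(ȳ_str) = Σ Wₕ²(1−fₕ)sₕ²/nₕ with Wₕ = Nₕ/11467:
  A: (721/11467)²·(1−162/721)·634.1/162 = 0.011997484
  D: (10746/11467)²·(1−1961/10746)·288.9/1961 = 0.10576913
  → Var(ȳ_str) = 0.11776661.
Var(ȳ_srs) = (1 − 2123/11467)·323.4/2123 = 0.12412894.
deff = 0.11776661 / 0.12412894 = 0.9487.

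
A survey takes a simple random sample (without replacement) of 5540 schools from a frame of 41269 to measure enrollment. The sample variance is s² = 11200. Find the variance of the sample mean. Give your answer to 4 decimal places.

Under SRS without replacement, Var(ȳ) = (1 − f)·s²/n with f = n/N = 5540/41269 = 0.13424120.
Var(ȳ) = (1 − 0.13424120)·11200/5540 = 0.86575880·2.0216606 = 1.7502705.

1.7503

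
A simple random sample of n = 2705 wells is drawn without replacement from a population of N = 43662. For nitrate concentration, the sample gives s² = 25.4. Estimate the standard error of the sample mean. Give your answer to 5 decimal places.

0.09385

Under SRS without replacement, Var(ȳ) = (1 − f)·s²/n with f = n/N = 2705/43662 = 0.06195319.
Var(ȳ) = (1 − 0.06195319)·25.4/2705 = 0.93804681·0.0093900185 = 0.0088082769.
SE(ȳ) = √(0.0088082769) = 0.09385.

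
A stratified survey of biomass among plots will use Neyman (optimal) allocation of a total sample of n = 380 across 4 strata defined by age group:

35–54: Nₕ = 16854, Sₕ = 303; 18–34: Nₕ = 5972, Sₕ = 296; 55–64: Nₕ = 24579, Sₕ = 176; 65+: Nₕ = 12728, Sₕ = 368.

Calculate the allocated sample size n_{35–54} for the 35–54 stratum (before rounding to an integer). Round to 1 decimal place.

122.2

Neyman allocation: nₕ = n·NₕSₕ / Σⱼ NⱼSⱼ.
Σ NⱼSⱼ = 16854·303 + 5972·296 + 24579·176 + 12728·368 = 1.5884282 × 10^7.
n_{35–54} = 380·16854·303 / (1.5884282 × 10^7) = 122.2.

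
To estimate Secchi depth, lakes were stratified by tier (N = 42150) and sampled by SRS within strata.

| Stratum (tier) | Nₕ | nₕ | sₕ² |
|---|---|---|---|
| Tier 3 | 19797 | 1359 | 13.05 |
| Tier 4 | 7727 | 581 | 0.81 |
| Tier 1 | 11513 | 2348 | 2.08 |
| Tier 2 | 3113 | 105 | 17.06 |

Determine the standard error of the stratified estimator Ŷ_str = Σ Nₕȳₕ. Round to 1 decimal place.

2279.7

Var(Ŷ_str) = Σₕ Nₕ²(1 − fₕ)sₕ²/nₕ.
Tier 3: 19797²·(1 − 1359/19797)·13.05/1359 = 3.505131 × 10^6.
Tier 4: 7727²·(1 − 581/7727)·0.81/581 = 76980.869.
Tier 1: 11513²·(1 − 2348/11513)·2.08/2348 = 93473.007.
Tier 2: 3113²·(1 − 105/3113)·17.06/105 = 1.5214114 × 10^6.
Sum = 5.1969963 × 10^6.
SE = √(5.1969963 × 10^6) = 2279.7.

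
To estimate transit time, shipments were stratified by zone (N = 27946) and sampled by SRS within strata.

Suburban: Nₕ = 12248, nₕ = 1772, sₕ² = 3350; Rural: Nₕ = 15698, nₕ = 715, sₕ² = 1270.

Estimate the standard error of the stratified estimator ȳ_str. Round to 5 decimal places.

Var(ȳ_str) = Σₕ Wₕ²(1 − fₕ)sₕ²/nₕ with Wₕ = Nₕ/N, N = 27946.
Suburban: Wₕ = 0.43827381; term = 0.43827381²·(1 − 0.14467668)·3350/1772 = 0.31060071.
Rural: Wₕ = 0.56172619; term = 0.56172619²·(1 − 0.04554720)·1270/715 = 0.53493557.
Sum = 0.84553628.
SE = √(0.84553628) = 0.91953.

0.91953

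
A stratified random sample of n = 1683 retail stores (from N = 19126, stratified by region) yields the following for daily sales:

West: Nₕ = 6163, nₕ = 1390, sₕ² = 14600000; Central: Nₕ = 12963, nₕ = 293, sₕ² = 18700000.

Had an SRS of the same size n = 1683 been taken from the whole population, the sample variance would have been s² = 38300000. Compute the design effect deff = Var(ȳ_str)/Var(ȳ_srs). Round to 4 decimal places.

1.4214

Var(ȳ_str) = Σ Wₕ²(1−fₕ)sₕ²/nₕ with Wₕ = Nₕ/19126:
  West: (6163/19126)²·(1−1390/6163)·14600000/1390 = 844.64333
  Central: (12963/19126)²·(1−293/12963)·18700000/293 = 28655.489
  → Var(ȳ_str) = 29500.132.
Var(ȳ_srs) = (1 − 1683/19126)·38300000/1683 = 20754.472.
deff = 29500.132 / 20754.472 = 1.4214.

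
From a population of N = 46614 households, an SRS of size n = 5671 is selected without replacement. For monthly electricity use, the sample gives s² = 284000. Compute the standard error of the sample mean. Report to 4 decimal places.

6.6323

Under SRS without replacement, Var(ȳ) = (1 − f)·s²/n with f = n/N = 5671/46614 = 0.12165873.
Var(ȳ) = (1 − 0.12165873)·284000/5671 = 0.87834127·50.079351 = 43.986761.
SE(ȳ) = √(43.986761) = 6.6323.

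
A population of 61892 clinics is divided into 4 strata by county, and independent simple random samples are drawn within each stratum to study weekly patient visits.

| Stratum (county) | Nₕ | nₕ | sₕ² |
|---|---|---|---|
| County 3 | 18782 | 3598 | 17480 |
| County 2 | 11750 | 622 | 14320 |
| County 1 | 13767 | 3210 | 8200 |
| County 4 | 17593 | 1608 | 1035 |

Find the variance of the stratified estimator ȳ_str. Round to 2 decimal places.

Var(ȳ_str) = Σₕ Wₕ²(1 − fₕ)sₕ²/nₕ with Wₕ = Nₕ/N, N = 61892.
County 3: Wₕ = 0.30346410; term = 0.30346410²·(1 − 0.19156639)·17480/3598 = 0.3616923.
County 2: Wₕ = 0.18984683; term = 0.18984683²·(1 − 0.05293617)·14320/622 = 0.78584806.
County 1: Wₕ = 0.22243586; term = 0.22243586²·(1 − 0.23316627)·8200/3210 = 0.096921387.
County 4: Wₕ = 0.28425322; term = 0.28425322²·(1 − 0.09139999)·1035/1608 = 0.047253917.
Sum = 1.2917157.

1.29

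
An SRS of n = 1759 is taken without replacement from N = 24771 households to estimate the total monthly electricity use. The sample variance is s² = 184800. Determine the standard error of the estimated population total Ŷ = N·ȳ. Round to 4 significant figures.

244700

Var(Ŷ) = N²·Var(ȳ) = N²·(1 − n/N)·s²/n.
f = 1759/24771 = 0.07101046; Var(ȳ) = 0.92898954·184800/1759 = 97.599356.
Var(Ŷ) = 24771² · 97.599356 = 5.9887203 × 10^10.
SE(Ŷ) = √(5.9887203 × 10^10) = 244700.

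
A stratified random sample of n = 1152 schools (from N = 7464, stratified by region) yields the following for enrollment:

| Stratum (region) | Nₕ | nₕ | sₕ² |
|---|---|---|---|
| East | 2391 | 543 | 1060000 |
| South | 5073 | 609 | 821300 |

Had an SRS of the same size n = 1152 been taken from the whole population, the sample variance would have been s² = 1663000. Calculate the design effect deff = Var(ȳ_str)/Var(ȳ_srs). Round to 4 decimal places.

0.5759

Var(ȳ_str) = Σ Wₕ²(1−fₕ)sₕ²/nₕ with Wₕ = Nₕ/7464:
  East: (2391/7464)²·(1−543/2391)·1060000/543 = 154.82615
  South: (5073/7464)²·(1−609/5073)·821300/609 = 548.189
  → Var(ȳ_str) = 703.01515.
Var(ȳ_srs) = (1 − 1152/7464)·1663000/1152 = 1220.7736.
deff = 703.01515 / 1220.7736 = 0.5759.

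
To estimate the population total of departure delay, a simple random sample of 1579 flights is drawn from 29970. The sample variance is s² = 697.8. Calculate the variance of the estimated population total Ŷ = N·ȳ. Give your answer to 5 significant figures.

Var(Ŷ) = N²·Var(ȳ) = N²·(1 − n/N)·s²/n.
f = 1579/29970 = 0.05268602; Var(ȳ) = 0.94731398·697.8/1579 = 0.41864199.
Var(Ŷ) = 29970² · 0.41864199 = 3.7602461 × 10^8.

3.7602 × 10^8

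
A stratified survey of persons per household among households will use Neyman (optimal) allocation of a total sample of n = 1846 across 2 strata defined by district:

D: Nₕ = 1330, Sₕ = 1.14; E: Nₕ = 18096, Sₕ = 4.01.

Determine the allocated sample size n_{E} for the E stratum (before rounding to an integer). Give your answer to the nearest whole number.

1808

Neyman allocation: nₕ = n·NₕSₕ / Σⱼ NⱼSⱼ.
Σ NⱼSⱼ = 1330·1.14 + 18096·4.01 = 74081.16.
n_{E} = 1846·18096·4.01 / 74081.16 = 1808.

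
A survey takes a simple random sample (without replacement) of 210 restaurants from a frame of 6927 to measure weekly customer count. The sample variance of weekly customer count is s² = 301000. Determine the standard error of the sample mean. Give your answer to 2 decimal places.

Under SRS without replacement, Var(ȳ) = (1 − f)·s²/n with f = n/N = 210/6927 = 0.03031615.
Var(ȳ) = (1 − 0.03031615)·301000/210 = 0.96968385·1433.3333 = 1389.8802.
SE(ȳ) = √(1389.8802) = 37.28.

37.28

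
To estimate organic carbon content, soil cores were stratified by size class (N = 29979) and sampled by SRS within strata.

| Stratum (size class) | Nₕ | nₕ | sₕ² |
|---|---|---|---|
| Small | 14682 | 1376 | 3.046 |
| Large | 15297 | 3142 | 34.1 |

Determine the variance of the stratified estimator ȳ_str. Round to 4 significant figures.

0.002726

Var(ȳ_str) = Σₕ Wₕ²(1 − fₕ)sₕ²/nₕ with Wₕ = Nₕ/N, N = 29979.
Small: Wₕ = 0.48974282; term = 0.48974282²·(1 − 0.09372020)·3.046/1376 = 4.8118261 × 10^-4.
Large: Wₕ = 0.51025718; term = 0.51025718²·(1 − 0.20539975)·34.1/3142 = 0.002245304.
Sum = 0.0027264866.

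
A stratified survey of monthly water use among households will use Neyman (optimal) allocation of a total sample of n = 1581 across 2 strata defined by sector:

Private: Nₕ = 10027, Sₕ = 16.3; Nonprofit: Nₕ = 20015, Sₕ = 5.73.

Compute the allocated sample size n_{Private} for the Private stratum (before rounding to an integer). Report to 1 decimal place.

Neyman allocation: nₕ = n·NₕSₕ / Σⱼ NⱼSⱼ.
Σ NⱼSⱼ = 10027·16.3 + 20015·5.73 = 278126.05.
n_{Private} = 1581·10027·16.3 / 278126.05 = 929.1.

929.1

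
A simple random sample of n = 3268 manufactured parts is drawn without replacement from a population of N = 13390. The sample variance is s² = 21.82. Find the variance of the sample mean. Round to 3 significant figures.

0.00505

Under SRS without replacement, Var(ȳ) = (1 − f)·s²/n with f = n/N = 3268/13390 = 0.24406273.
Var(ȳ) = (1 − 0.24406273)·21.82/3268 = 0.75593727·0.0066768666 = 0.0050472923.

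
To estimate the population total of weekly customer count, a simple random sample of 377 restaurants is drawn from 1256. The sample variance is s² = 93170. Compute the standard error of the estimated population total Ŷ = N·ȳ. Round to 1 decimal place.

Var(Ŷ) = N²·Var(ȳ) = N²·(1 − n/N)·s²/n.
f = 377/1256 = 0.30015924; Var(ȳ) = 0.69984076·93170/377 = 172.95534.
Var(Ŷ) = 1256² · 172.95534 = 2.7284328 × 10^8.
SE(Ŷ) = √(2.7284328 × 10^8) = 16518.0.

16518.0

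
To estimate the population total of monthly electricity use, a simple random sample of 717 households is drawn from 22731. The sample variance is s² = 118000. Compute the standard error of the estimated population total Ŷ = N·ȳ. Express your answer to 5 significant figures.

Var(Ŷ) = N²·Var(ȳ) = N²·(1 − n/N)·s²/n.
f = 717/22731 = 0.03154283; Var(ȳ) = 0.96845717·118000/717 = 159.38347.
Var(Ŷ) = 22731² · 159.38347 = 8.2353178 × 10^10.
SE(Ŷ) = √(8.2353178 × 10^10) = 286970.

286970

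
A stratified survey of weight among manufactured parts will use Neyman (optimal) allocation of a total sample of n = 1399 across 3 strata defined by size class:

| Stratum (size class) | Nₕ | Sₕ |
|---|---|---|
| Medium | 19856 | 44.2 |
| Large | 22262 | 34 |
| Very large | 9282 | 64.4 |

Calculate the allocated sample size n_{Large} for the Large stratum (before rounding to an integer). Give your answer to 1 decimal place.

474.4

Neyman allocation: nₕ = n·NₕSₕ / Σⱼ NⱼSⱼ.
Σ NⱼSⱼ = 19856·44.2 + 22262·34 + 9282·64.4 = 2.232304 × 10^6.
n_{Large} = 1399·22262·34 / (2.232304 × 10^6) = 474.4.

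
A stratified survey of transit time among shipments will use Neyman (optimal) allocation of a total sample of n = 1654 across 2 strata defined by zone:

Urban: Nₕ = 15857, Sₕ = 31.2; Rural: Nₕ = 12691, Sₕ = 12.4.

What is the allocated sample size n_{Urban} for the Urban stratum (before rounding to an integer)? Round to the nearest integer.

1255

Neyman allocation: nₕ = n·NₕSₕ / Σⱼ NⱼSⱼ.
Σ NⱼSⱼ = 15857·31.2 + 12691·12.4 = 652106.8.
n_{Urban} = 1654·15857·31.2 / 652106.8 = 1255.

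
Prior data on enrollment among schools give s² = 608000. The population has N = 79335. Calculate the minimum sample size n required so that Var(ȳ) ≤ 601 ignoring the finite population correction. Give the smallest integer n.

Without fpc, n₀ = s²/D = 608000/601 = 1011.6473.
Rounding up, n = 1012.

1012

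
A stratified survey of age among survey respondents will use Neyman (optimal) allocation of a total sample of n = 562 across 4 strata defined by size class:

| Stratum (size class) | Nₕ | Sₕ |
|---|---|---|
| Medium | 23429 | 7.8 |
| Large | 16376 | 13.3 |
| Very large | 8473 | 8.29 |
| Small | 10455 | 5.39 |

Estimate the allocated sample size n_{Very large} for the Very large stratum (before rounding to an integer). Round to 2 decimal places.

74.89

Neyman allocation: nₕ = n·NₕSₕ / Σⱼ NⱼSⱼ.
Σ NⱼSⱼ = 23429·7.8 + 16376·13.3 + 8473·8.29 + 10455·5.39 = 527140.62.
n_{Very large} = 562·8473·8.29 / 527140.62 = 74.89.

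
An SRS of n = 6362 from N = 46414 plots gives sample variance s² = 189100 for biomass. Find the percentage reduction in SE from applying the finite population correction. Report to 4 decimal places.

7.1060

f = n/N = 6362/46414 = 0.13707071.
SE_no-fpc = √(s²/n) = 5.4519132; SE_fpc = √((1−f)s²/n) = 5.0644995.
Ratio = √(1−f) = 0.92893987. Reduction = 100·(1 − 0.92893987) = 7.1060%.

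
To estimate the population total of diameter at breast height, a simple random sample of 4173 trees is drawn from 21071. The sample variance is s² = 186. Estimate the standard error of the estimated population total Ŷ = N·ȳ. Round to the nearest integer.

3984

Var(Ŷ) = N²·Var(ȳ) = N²·(1 − n/N)·s²/n.
f = 4173/21071 = 0.19804471; Var(ȳ) = 0.80195529·186/4173 = 0.035744952.
Var(Ŷ) = 21071² · 0.035744952 = 1.5870295 × 10^7.
SE(Ŷ) = √(1.5870295 × 10^7) = 3984.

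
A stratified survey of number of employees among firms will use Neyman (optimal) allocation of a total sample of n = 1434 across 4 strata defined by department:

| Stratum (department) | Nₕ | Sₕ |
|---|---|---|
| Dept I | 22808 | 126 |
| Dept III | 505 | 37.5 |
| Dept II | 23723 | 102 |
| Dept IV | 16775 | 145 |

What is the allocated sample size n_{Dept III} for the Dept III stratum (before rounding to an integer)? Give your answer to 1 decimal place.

3.5

Neyman allocation: nₕ = n·NₕSₕ / Σⱼ NⱼSⱼ.
Σ NⱼSⱼ = 22808·126 + 505·37.5 + 23723·102 + 16775·145 = 7.7448665 × 10^6.
n_{Dept III} = 1434·505·37.5 / (7.7448665 × 10^6) = 3.5.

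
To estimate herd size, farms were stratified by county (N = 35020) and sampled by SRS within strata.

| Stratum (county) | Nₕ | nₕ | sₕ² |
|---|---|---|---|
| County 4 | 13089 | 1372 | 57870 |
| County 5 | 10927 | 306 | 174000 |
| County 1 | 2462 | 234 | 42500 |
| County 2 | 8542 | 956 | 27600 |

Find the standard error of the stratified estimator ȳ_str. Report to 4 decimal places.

7.8372

Var(ȳ_str) = Σₕ Wₕ²(1 − fₕ)sₕ²/nₕ with Wₕ = Nₕ/N, N = 35020.
County 4: Wₕ = 0.37375785; term = 0.37375785²·(1 − 0.10482084)·57870/1372 = 5.2746055.
County 5: Wₕ = 0.31202170; term = 0.31202170²·(1 − 0.02800403)·174000/306 = 53.809863.
County 1: Wₕ = 0.07030268; term = 0.07030268²·(1 − 0.09504468)·42500/234 = 0.81235157.
County 2: Wₕ = 0.24391776; term = 0.24391776²·(1 − 0.11191758)·27600/956 = 1.5254266.
Sum = 61.422247.
SE = √(61.422247) = 7.8372.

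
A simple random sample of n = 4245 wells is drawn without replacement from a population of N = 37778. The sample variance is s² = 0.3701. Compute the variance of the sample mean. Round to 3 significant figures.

Under SRS without replacement, Var(ȳ) = (1 − f)·s²/n with f = n/N = 4245/37778 = 0.11236699.
Var(ȳ) = (1 − 0.11236699)·0.3701/4245 = 0.88763301·8.7184923 × 10^-5 = 7.7388216 × 10^-5.

7.74 × 10^-5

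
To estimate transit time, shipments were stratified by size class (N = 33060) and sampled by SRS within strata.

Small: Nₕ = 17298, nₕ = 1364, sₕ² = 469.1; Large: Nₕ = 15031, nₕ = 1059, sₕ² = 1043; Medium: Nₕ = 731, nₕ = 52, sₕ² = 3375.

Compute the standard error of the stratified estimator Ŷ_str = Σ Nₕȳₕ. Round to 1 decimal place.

Var(Ŷ_str) = Σₕ Nₕ²(1 − fₕ)sₕ²/nₕ.
Small: 17298²·(1 − 1364/17298)·469.1/1364 = 9.4792018 × 10^7.
Large: 15031²·(1 − 1059/15031)·1043/1059 = 2.0684013 × 10^8.
Medium: 731²·(1 − 52/731)·3375/52 = 3.2214959 × 10^7.
Sum = 3.3384711 × 10^8.
SE = √(3.3384711 × 10^8) = 18271.5.

18271.5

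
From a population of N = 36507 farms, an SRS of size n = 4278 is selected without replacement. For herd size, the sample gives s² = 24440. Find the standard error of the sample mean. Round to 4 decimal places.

2.2458

Under SRS without replacement, Var(ȳ) = (1 − f)·s²/n with f = n/N = 4278/36507 = 0.11718301.
Var(ȳ) = (1 − 0.11718301)·24440/4278 = 0.88281699·5.71295 = 5.0434893.
SE(ȳ) = √(5.0434893) = 2.2458.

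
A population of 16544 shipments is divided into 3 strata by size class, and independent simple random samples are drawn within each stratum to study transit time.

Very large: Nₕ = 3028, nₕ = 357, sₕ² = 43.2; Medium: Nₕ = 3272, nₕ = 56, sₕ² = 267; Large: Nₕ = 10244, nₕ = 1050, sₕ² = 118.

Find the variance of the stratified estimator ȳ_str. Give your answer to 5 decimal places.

Var(ȳ_str) = Σₕ Wₕ²(1 − fₕ)sₕ²/nₕ with Wₕ = Nₕ/N, N = 16544.
Very large: Wₕ = 0.18302708; term = 0.18302708²·(1 − 0.11789960)·43.2/357 = 0.0035757261.
Medium: Wₕ = 0.19777563; term = 0.19777563²·(1 − 0.01711491)·267/56 = 0.18330382.
Large: Wₕ = 0.61919729; term = 0.61919729²·(1 − 0.10249902)·118/1050 = 0.03867103.
Sum = 0.22555058.

0.22555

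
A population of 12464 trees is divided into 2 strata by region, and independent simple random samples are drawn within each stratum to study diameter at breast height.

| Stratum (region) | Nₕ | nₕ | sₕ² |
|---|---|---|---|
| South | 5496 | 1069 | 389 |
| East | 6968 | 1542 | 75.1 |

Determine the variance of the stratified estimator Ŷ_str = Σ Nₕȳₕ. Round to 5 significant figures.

1.0695 × 10^7

Var(Ŷ_str) = Σₕ Nₕ²(1 − fₕ)sₕ²/nₕ.
South: 5496²·(1 − 1069/5496)·389/1069 = 8.8537681 × 10^6.
East: 6968²·(1 − 1542/6968)·75.1/1542 = 1.8413803 × 10^6.
Sum = 1.0695148 × 10^7.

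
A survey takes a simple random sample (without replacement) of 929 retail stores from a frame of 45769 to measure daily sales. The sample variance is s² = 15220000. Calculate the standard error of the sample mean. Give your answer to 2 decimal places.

126.69

Under SRS without replacement, Var(ȳ) = (1 − f)·s²/n with f = n/N = 929/45769 = 0.02029758.
Var(ȳ) = (1 − 0.02029758)·15220000/929 = 0.97970242·16383.208 = 16050.668.
SE(ȳ) = √(16050.668) = 126.69.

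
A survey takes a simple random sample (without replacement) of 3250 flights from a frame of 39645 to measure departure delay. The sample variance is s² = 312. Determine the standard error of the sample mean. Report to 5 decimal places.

Under SRS without replacement, Var(ȳ) = (1 − f)·s²/n with f = n/N = 3250/39645 = 0.08197755.
Var(ȳ) = (1 − 0.08197755)·312/3250 = 0.91802245·0.096 = 0.088130155.
SE(ȳ) = √(0.088130155) = 0.29687.

0.29687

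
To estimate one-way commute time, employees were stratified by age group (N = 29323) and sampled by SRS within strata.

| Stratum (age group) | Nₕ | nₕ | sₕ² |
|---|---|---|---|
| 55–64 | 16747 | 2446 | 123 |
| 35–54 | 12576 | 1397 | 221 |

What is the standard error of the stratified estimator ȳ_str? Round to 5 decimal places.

0.19968

Var(ȳ_str) = Σₕ Wₕ²(1 − fₕ)sₕ²/nₕ with Wₕ = Nₕ/N, N = 29323.
55–64: Wₕ = 0.57112165; term = 0.57112165²·(1 − 0.14605601)·123/2446 = 0.014006683.
35–54: Wₕ = 0.42887835; term = 0.42887835²·(1 − 0.11108461)·221/1397 = 0.025865719.
Sum = 0.039872402.
SE = √(0.039872402) = 0.19968.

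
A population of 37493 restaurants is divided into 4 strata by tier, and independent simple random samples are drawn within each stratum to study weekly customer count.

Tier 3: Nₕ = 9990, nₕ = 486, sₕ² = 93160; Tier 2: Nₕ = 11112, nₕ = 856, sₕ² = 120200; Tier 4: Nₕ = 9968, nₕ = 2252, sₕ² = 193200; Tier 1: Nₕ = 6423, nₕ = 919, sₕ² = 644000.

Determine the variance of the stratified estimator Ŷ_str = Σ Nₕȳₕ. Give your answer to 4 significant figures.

6.557 × 10^10

Var(Ŷ_str) = Σₕ Nₕ²(1 − fₕ)sₕ²/nₕ.
Tier 3: 9990²·(1 − 486/9990)·93160/486 = 1.8199738 × 10^10.
Tier 2: 11112²·(1 − 856/11112)·120200/856 = 1.6002983 × 10^10.
Tier 4: 9968²·(1 − 2252/9968)·193200/2252 = 6.5984052 × 10^9.
Tier 1: 6423²·(1 − 919/6423)·644000/919 = 2.4773462 × 10^10.
Sum = 6.5574588 × 10^10.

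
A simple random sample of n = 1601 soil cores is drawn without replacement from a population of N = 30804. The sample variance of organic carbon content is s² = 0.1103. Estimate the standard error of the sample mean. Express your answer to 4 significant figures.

0.008082

Under SRS without replacement, Var(ȳ) = (1 − f)·s²/n with f = n/N = 1601/30804 = 0.05197377.
Var(ȳ) = (1 − 0.05197377)·0.1103/1601 = 0.94802623·6.8894441 × 10^-5 = 6.5313737 × 10^-5.
SE(ȳ) = √(6.5313737 × 10^-5) = 0.008082.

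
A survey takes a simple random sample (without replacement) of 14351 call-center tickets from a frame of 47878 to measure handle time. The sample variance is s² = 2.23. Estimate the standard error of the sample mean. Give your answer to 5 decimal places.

Under SRS without replacement, Var(ȳ) = (1 − f)·s²/n with f = n/N = 14351/47878 = 0.29974101.
Var(ȳ) = (1 − 0.29974101)·2.23/14351 = 0.70025899·1.5538987 × 10^-4 = 1.0881315 × 10^-4.
SE(ȳ) = √(1.0881315 × 10^-4) = 0.01043.

0.01043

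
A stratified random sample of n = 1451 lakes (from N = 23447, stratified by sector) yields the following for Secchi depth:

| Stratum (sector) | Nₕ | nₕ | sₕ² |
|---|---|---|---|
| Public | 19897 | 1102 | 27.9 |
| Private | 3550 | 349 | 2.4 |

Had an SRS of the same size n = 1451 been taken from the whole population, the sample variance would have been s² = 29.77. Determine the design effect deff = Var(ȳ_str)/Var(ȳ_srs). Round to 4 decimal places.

Var(ȳ_str) = Σ Wₕ²(1−fₕ)sₕ²/nₕ with Wₕ = Nₕ/23447:
  Public: (19897/23447)²·(1−1102/19897)·27.9/1102 = 0.017221777
  Private: (3550/23447)²·(1−349/3550)·2.4/349 = 1.4214293 × 10^-4
  → Var(ȳ_str) = 0.01736392.
Var(ȳ_srs) = (1 − 1451/23447)·29.77/1451 = 0.019247213.
deff = 0.01736392 / 0.019247213 = 0.9022.

0.9022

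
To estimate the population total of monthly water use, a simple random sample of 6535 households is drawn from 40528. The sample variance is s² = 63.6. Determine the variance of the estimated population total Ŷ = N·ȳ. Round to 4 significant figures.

1.341 × 10^7

Var(Ŷ) = N²·Var(ȳ) = N²·(1 − n/N)·s²/n.
f = 6535/40528 = 0.16124655; Var(ȳ) = 0.83875345·63.6/6535 = 0.0081629257.
Var(Ŷ) = 40528² · 0.0081629257 = 1.3407759 × 10^7.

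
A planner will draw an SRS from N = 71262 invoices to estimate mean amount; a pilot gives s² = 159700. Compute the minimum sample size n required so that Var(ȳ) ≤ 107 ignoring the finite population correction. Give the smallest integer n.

Without fpc, n₀ = s²/D = 159700/107 = 1492.5234.
Rounding up, n = 1493.

1493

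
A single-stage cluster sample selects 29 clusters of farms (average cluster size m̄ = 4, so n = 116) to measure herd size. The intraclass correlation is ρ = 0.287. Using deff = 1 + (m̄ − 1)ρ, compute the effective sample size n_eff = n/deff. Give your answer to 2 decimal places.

62.33

deff = 1 + (4 − 1)·0.287 = 1 + 0.861 = 1.861.
n_eff = 116 / 1.861 = 62.33.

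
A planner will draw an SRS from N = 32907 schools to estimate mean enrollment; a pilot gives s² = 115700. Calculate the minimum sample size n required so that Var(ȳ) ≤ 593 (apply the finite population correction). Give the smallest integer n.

Without fpc, n₀ = s²/D = 115700/593 = 195.1096.
With fpc, (1 − n/N)·s²/n ≤ D requires n ≥ n₀/(1 + n₀/N) = 195.1096/(1 + 195.1096/32907) = 193.9596.
Rounding up, n = 194.

194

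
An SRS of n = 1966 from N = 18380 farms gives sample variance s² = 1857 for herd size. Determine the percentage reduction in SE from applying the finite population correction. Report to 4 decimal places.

f = n/N = 1966/18380 = 0.10696409.
SE_no-fpc = √(s²/n) = 0.97188347; SE_fpc = √((1−f)s²/n) = 0.91843549.
Ratio = √(1−f) = 0.94500577. Reduction = 100·(1 − 0.94500577) = 5.4994%.

5.4994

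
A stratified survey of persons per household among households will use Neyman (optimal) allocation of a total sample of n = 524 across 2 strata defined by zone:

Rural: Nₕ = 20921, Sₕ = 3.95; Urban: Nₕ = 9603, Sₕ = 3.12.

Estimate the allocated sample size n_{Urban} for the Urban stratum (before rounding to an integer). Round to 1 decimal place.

139.4

Neyman allocation: nₕ = n·NₕSₕ / Σⱼ NⱼSⱼ.
Σ NⱼSⱼ = 20921·3.95 + 9603·3.12 = 112599.31.
n_{Urban} = 524·9603·3.12 / 112599.31 = 139.4.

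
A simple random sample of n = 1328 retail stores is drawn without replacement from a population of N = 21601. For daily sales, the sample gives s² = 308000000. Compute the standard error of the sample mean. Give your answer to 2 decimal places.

466.55

Under SRS without replacement, Var(ȳ) = (1 − f)·s²/n with f = n/N = 1328/21601 = 0.06147864.
Var(ȳ) = (1 − 0.06147864)·308000000/1328 = 0.93852136·231927.71 = 217669.11.
SE(ȳ) = √(217669.11) = 466.55.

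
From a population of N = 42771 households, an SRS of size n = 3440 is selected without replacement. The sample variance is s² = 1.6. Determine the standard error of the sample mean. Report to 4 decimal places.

0.0207

Under SRS without replacement, Var(ȳ) = (1 − f)·s²/n with f = n/N = 3440/42771 = 0.08042833.
Var(ȳ) = (1 − 0.08042833)·1.6/3440 = 0.91957167·4.6511628 × 10^-4 = 4.2770775 × 10^-4.
SE(ȳ) = √(4.2770775 × 10^-4) = 0.0207.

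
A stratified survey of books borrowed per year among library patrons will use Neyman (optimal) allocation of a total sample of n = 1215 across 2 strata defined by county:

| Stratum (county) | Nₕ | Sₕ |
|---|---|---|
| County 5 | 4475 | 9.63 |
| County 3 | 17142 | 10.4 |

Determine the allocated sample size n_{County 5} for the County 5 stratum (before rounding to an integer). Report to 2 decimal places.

Neyman allocation: nₕ = n·NₕSₕ / Σⱼ NⱼSⱼ.
Σ NⱼSⱼ = 4475·9.63 + 17142·10.4 = 221371.05.
n_{County 5} = 1215·4475·9.63 / 221371.05 = 236.52.

236.52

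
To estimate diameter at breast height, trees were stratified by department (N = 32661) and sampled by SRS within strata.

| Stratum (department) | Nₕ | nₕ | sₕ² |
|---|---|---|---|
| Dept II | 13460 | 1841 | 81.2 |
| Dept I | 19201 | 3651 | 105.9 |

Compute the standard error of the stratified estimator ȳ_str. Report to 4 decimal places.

0.1208

Var(ȳ_str) = Σₕ Wₕ²(1 − fₕ)sₕ²/nₕ with Wₕ = Nₕ/N, N = 32661.
Dept II: Wₕ = 0.41211231; term = 0.41211231²·(1 − 0.13677563)·81.2/1841 = 0.0064663186.
Dept I: Wₕ = 0.58788769; term = 0.58788769²·(1 − 0.19014635)·105.9/3651 = 0.0081185676.
Sum = 0.014584886.
SE = √(0.014584886) = 0.1208.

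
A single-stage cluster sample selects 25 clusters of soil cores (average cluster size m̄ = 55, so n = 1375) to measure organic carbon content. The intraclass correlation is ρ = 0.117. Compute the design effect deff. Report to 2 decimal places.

7.32

deff = 1 + (55 − 1)·0.117 = 1 + 6.318 = 7.318.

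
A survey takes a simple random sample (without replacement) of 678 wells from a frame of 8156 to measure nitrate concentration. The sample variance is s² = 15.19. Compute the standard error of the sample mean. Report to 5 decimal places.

Under SRS without replacement, Var(ȳ) = (1 − f)·s²/n with f = n/N = 678/8156 = 0.08312898.
Var(ȳ) = (1 − 0.08312898)·15.19/678 = 0.91687102·0.02240413 = 0.020541697.
SE(ȳ) = √(0.020541697) = 0.14332.

0.14332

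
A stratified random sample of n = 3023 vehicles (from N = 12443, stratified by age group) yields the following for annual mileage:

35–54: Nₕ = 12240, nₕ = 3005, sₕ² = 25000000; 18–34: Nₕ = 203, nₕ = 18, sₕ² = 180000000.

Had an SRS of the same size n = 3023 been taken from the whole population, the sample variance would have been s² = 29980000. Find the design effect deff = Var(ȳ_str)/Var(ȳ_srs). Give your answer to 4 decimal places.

Var(ȳ_str) = Σ Wₕ²(1−fₕ)sₕ²/nₕ with Wₕ = Nₕ/12443:
  35–54: (12240/12443)²·(1−3005/12240)·25000000/3005 = 6073.8442
  18–34: (203/12443)²·(1−18/203)·180000000/18 = 2425.591
  → Var(ȳ_str) = 8499.4352.
Var(ȳ_srs) = (1 − 3023/12443)·29980000/3023 = 7507.9139.
deff = 8499.4352 / 7507.9139 = 1.1321.

1.1321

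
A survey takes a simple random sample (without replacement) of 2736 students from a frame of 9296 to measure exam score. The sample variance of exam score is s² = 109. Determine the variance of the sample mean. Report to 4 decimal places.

0.0281

Under SRS without replacement, Var(ȳ) = (1 − f)·s²/n with f = n/N = 2736/9296 = 0.29432014.
Var(ȳ) = (1 − 0.29432014)·109/2736 = 0.70567986·0.039839181 = 0.028113708.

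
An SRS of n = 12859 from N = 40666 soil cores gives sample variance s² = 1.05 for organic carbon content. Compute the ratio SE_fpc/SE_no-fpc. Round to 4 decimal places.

f = n/N = 12859/40666 = 0.31621010.
SE_no-fpc = √(s²/n) = 0.0090363085; SE_fpc = √((1−f)s²/n) = 0.0074722672.
Ratio = √(1−f) = 0.82691590.

0.8269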